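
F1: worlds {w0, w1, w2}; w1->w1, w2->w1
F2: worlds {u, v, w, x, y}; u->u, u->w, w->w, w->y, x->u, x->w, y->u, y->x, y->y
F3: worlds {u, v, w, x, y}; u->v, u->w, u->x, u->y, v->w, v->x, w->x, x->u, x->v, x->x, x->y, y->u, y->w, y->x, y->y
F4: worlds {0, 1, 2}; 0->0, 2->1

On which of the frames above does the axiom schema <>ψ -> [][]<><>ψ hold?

F1, F4

Frame correspondent (Sahlqvist): forall x forall y forall z ((xRy & x R^2 z) -> exists w (y = w & z R^2 w)) — i.e. a generalized confluence (Geach) condition.
F1: ✓.
F2: fails — yRx, yR²u but no t with x=t and uR²t.
F3: fails — uRw, uR²v but no t with w=t and vR²t.
F4: ✓.
Valid on: F1, F4.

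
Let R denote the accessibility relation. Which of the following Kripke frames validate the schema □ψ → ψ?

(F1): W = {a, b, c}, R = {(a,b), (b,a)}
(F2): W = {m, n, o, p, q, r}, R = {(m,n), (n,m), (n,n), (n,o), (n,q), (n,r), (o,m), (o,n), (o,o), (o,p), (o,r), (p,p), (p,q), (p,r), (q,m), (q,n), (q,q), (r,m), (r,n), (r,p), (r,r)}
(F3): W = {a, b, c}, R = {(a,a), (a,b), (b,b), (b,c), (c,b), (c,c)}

Frame correspondent (Sahlqvist): ∀x Rxx — i.e. reflexivity.
(F1): fails — world a does not see itself.
(F2): fails — world m does not see itself.
(F3): satisfies the condition.

(F3)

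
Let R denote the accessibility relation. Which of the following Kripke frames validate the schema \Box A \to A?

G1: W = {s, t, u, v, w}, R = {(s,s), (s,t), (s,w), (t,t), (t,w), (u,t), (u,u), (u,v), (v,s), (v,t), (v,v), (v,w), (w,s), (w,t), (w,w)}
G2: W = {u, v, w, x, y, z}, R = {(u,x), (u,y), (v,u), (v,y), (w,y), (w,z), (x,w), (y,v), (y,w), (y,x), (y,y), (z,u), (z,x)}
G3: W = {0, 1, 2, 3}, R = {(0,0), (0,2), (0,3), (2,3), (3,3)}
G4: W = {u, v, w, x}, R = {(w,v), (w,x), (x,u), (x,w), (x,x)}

The schema corresponds to reflexivity: \forall x Rxx.
G1: holds.
G2: fails — world u does not see itself.
G3: fails — world 1 does not see itself.
G4: fails — world u does not see itself.
Valid on: G1.

G1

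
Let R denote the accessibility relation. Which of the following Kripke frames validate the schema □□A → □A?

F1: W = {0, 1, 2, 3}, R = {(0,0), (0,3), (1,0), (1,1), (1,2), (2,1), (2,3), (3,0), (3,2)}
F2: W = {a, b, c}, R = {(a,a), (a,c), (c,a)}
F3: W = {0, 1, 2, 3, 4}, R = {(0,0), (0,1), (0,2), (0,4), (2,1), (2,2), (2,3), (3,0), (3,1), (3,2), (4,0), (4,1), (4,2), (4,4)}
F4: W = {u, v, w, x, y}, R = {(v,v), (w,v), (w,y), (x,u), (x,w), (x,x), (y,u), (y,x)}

Frame correspondent (Sahlqvist): ∀x ∀y (Rxy → ∃z (Rxz ∧ Rzy)) — i.e. density.
F1: fails — R32 but no z with R3z and Rz2.
F2: condition met.
F3: condition met.
F4: fails — Rwy but no z with Rwz and Rzy.
Valid on: F2, F3.

F2, F3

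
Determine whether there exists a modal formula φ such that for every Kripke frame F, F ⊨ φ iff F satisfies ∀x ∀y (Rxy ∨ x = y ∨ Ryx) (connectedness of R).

No

Any modally definable frame class is closed under disjoint unions.
Take 3 disjoint single-world reflexive frames: each is trivially connected, but their disjoint union has 3 worlds with no edge between distinct components, so it is not connected.
So no modal formula (or set of formulas) defines exactly the connected frames.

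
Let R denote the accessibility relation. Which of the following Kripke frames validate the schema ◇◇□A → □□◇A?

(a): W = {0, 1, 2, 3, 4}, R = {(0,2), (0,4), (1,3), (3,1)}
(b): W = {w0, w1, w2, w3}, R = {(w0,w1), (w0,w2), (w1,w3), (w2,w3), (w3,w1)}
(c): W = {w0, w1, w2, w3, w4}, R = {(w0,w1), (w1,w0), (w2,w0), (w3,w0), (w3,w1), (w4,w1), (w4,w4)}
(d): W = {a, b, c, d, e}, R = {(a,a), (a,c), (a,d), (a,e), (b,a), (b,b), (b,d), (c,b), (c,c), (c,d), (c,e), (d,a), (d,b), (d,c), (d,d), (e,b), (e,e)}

The schema corresponds to a generalized confluence (Geach) condition: ∀x ∀y ∀z ((xR²y ∧ xR²z) → ∃w (yRw ∧ zRw)).
(a): ✓.
(b): ✓.
(c): fails — w3R²w0, w3R²w1 but no w with w0Rw and w1Rw.
(d): ✓.

(a), (b), (d)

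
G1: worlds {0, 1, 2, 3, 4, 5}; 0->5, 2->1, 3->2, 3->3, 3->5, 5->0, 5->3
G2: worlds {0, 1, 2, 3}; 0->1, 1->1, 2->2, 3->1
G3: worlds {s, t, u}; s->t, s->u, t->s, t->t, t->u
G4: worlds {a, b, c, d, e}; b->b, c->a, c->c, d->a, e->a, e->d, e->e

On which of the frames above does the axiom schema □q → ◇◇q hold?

The schema corresponds to a generalized confluence (Geach) condition: ∀x ∃w (xRw ∧ xR²w).
G1: fails — at 0 but no w with 0Rw and 0R²w.
G2: condition met.
G3: fails — at u but no w with uRw and uR²w.
G4: fails — at a but no w with aRw and aR²w.

G2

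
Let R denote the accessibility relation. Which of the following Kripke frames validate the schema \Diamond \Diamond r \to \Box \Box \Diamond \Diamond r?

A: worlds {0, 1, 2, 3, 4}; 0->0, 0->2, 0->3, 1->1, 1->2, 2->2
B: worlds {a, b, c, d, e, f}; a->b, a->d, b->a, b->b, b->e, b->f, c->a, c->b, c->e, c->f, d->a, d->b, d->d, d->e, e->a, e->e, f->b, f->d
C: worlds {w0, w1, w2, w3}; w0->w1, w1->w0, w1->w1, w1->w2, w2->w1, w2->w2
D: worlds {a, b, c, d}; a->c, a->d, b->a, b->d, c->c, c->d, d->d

C

This is the axiom for a generalized confluence (Geach) condition; its first-order frame correspondent is \forall x \forall y \forall z ((x R^2 y \wedge x R^2 z) \to \exists w (y = w \wedge z R^2 w)).
A: fails — 0R²0, 0R²2 but no w with 0=w and 2R²w.
B: fails — aR²f, aR²e but no w with f=w and eR²w.
C: holds.
D: fails — aR²c, aR²d but no w with c=w and dR²w.
Valid on: C.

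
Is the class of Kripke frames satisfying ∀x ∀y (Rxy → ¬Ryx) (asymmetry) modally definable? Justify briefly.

No

If a class were modally definable it would be closed under surjective bounded morphisms (Goldblatt–Thomason).
The 4-cycle (worlds 0,1,2,3 with 0→1→2→3→0) is asymmetric. Mapping every world to a single reflexive point • is a surjective bounded morphism, and the reflexive point is not asymmetric (R•• but asymmetry requires ¬R••).
So the class is not modally definable.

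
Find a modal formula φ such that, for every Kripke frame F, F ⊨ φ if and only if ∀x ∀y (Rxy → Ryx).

The condition is symmetry. The B schema p → □◇p defines it.
Suppose p→□◇p is valid. Take Rxy and set V(p)={x}. Then p at x, so □◇p at x, so ◇p at y, so some z with Ryz has p; z=x, i.e. Ryx.

p → □◇p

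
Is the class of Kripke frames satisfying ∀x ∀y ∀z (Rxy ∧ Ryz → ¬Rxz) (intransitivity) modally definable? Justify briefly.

No

Any modally definable frame class is closed under surjective bounded morphisms.
The 7-cycle (worlds 0,1,2,3,4,5,6 with 0→1→2→3→4→5→6→0) is intransitive. Mapping every world to a single reflexive point • is a surjective bounded morphism; the reflexive point is not intransitive (R••∧R•• but R••).
So no modal formula (or set of formulas) defines exactly the intransitive frames.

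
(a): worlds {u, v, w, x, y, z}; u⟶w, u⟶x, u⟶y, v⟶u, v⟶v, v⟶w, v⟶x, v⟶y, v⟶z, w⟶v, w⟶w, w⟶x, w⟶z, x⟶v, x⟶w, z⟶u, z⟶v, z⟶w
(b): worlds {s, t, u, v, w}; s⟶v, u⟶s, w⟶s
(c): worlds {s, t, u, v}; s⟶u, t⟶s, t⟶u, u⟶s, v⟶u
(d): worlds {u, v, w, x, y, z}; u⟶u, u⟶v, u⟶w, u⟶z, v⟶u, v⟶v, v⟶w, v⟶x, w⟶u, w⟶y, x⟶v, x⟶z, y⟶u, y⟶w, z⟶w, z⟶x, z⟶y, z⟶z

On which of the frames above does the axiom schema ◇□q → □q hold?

The schema corresponds to a generalized confluence (Geach) condition: ∀x ∀y ∀z ((xRy ∧ xRz) → ∃w (yRw ∧ z = w)).
(a): fails — uRw, uRy but no t with wRt and y=t.
(b): fails — sRv, sRv but no w* with vRw* and v=w*.
(c): fails — sRu, sRu but no w with uRw and u=w.
(d): fails — uRv, uRz but no t with vRt and z=t.

none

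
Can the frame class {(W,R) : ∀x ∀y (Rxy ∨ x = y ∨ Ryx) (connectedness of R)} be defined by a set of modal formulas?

Any modally definable frame class is closed under disjoint unions.
Take 3 disjoint single-world reflexive frames: each is trivially connected, but their disjoint union has 3 worlds with no edge between distinct components, so it is not connected.
Hence connectedness of R is not modally definable.

No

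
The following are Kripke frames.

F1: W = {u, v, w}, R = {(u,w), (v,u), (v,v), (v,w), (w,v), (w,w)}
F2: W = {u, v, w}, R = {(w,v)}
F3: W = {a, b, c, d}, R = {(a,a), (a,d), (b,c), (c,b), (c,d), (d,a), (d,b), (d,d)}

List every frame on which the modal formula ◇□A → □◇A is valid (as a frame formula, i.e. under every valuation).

Frame correspondent (Sahlqvist): ∀x ∀y ∀z (Rxy ∧ Rxz → ∃w (Ryw ∧ Rzw)) — i.e. convergence.
F1: holds.
F2: fails — Rwv and Rwv but v and v have no common successor.
F3: fails — Rcd and Rcb but d and b have no common successor.

F1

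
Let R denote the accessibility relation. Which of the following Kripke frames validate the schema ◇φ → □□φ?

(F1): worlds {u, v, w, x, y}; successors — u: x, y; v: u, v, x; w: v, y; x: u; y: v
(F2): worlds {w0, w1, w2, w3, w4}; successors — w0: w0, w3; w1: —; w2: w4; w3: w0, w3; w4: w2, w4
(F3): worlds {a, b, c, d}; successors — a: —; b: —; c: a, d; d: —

(F3)

Frame correspondent (Sahlqvist): ∀x ∀y ∀z ((xRy ∧ xR²z) → ∃w (y = w ∧ z = w)) — i.e. a generalized confluence (Geach) condition.
(F1): fails — uRx, uR²u but x ≠ u.
(F2): fails — w0Rw0, w0R²w3 but w0 ≠ w3.
(F3): ✓.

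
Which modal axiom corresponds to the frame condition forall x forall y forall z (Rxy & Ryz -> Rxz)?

The condition is transitivity. The 4 schema □s → □□s defines it.
Suppose □s→□□s is valid. Take Rxy, Ryz and set V(s)={w : Rxw}. Then □s at x, so □□s at x, so □s at y, so s at z, i.e. Rxz.

□s → □□s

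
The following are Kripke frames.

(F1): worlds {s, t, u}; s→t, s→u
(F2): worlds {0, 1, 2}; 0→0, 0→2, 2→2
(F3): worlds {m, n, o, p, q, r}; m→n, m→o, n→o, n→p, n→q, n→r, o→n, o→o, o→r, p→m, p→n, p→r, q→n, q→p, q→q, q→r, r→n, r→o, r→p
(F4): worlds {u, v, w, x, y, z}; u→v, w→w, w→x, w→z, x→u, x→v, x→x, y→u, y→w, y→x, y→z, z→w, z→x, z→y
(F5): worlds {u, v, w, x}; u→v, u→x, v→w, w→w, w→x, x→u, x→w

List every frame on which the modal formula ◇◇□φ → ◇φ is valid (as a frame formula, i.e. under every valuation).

(F1), (F2), (F3), (F5)

Frame correspondent (Sahlqvist): ∀x ∀y (xR²y → ∃w (yRw ∧ xRw)) — i.e. a generalized confluence (Geach) condition.
(F1): condition met.
(F2): condition met.
(F3): condition met.
(F4): fails — wR²u but no t with uRt and wRt.
(F5): condition met.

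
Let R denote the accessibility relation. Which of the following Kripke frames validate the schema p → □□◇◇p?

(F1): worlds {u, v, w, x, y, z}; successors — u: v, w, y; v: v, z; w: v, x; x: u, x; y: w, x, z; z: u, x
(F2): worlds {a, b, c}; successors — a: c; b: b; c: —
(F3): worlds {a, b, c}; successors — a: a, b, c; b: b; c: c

Frame correspondent (Sahlqvist): ∀x ∀z (xR²z → ∃w (x = w ∧ zR²w)) — i.e. a generalized confluence (Geach) condition.
(F1): fails — wR²v but no t with w=t and vR²t.
(F2): satisfies the condition.
(F3): fails — aR²b but no w with a=w and bR²w.
Valid on: (F2).

(F2)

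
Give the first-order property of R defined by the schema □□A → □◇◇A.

∀x ∀z (xRz → ∃w (xR²w ∧ zR²w))

This is a Sahlqvist (Geach-type) schema ◇^0□^2A → □^1◇^2A.
Minimal-valuation argument: fix x; take any y with xR^0y and any z with xR^1z. Set V(A) to the set of worlds R-reachable from y in exactly 2 steps. Then □^2A holds at y, so the antecedent holds at x; validity forces ◇^2A at z, giving a w with zR^2w and yR^2w.
First-order correspondent: ∀x ∀z (xRz → ∃w (xR²w ∧ zR²w)).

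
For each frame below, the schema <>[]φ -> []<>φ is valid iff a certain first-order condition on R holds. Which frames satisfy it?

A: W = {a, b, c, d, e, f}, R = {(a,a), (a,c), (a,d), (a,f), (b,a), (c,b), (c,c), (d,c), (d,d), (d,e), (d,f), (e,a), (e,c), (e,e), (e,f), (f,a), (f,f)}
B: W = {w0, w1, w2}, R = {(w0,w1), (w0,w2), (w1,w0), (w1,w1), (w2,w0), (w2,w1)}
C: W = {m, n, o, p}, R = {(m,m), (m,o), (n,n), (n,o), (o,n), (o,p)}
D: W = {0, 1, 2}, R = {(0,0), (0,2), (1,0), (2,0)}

This is the axiom for convergence; its first-order frame correspondent is forall x forall y forall z (Rxy & Rxz -> exists w (Ryw & Rzw)).
A: fails — Rac and Raf but c and f have no common successor.
B: holds.
C: fails — Rmo and Rmm but o and m have no common successor.
D: holds.

B, D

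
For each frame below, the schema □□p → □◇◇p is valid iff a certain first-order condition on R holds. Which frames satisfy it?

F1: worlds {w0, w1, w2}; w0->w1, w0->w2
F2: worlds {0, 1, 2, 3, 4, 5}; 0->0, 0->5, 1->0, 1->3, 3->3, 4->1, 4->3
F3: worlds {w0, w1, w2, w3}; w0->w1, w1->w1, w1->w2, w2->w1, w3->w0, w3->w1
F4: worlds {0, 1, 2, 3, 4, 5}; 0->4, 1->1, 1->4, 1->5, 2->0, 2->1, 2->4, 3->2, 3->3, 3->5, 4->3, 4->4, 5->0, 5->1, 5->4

Frame correspondent (Sahlqvist): ∀x ∀z (xRz → ∃w (xR²w ∧ zR²w)) — i.e. a generalized confluence (Geach) condition.
F1: fails — w0Rw1 but no w with w0R²w and w1R²w.
F2: fails — 0R5 but no w with 0R²w and 5R²w.
F3: ✓.
F4: ✓.
Valid on: F3, F4.

F3, F4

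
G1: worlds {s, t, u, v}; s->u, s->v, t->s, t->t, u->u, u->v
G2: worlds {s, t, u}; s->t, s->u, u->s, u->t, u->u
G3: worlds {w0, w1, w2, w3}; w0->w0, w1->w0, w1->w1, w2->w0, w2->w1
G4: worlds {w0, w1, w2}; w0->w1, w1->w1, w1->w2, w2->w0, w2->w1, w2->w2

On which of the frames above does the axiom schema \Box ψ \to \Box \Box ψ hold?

Frame correspondent (Sahlqvist): \forall x \forall y \forall z (Rxy \wedge Ryz \to Rxz) — i.e. transitivity.
G1: fails — Rts and Rsv but not Rtv.
G2: fails — Rsu and Rus but not Rss.
G3: satisfies the condition.
G4: fails — Rw1w2 and Rw2w0 but not Rw1w0.
Valid on: G3.

G3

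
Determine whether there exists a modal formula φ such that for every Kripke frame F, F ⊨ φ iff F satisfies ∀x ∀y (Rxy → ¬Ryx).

Modal frame validity is preserved under surjective bounded morphisms.
The 5-cycle (worlds w0,w1,w2,w3,w4 with w0→w1→w2→w3→w4→w0) is asymmetric. Mapping every world to a single reflexive point • is a surjective bounded morphism, and the reflexive point is not asymmetric (R•• but asymmetry requires ¬R••).
So the class is not modally definable.

Not modally definable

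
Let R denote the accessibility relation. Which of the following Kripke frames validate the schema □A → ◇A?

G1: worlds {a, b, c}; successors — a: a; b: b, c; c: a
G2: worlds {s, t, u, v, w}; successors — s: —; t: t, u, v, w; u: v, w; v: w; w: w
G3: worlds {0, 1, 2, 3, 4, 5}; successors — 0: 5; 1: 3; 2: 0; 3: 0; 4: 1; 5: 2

G1, G3

This is the axiom for seriality; its first-order frame correspondent is ∀x ∃y Rxy.
G1: satisfies the condition.
G2: fails — world s has no successor.
G3: satisfies the condition.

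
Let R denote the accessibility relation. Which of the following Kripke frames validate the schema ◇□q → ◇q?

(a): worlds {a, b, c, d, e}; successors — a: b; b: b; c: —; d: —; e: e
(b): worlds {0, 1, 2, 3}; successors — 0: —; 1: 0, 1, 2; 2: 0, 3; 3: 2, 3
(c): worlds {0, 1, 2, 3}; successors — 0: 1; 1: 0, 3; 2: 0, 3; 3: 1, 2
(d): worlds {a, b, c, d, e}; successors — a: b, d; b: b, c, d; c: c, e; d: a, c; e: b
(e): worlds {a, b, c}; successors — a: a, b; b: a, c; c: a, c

(a), (e)

The schema corresponds to a generalized confluence (Geach) condition: ∀x ∀y (xRy → ∃w (yRw ∧ xRw)).
(a): holds.
(b): fails — 1R0 but no w with 0Rw and 1Rw.
(c): fails — 0R1 but no w with 1Rw and 0Rw.
(d): fails — aRd but no w with dRw and aRw.
(e): holds.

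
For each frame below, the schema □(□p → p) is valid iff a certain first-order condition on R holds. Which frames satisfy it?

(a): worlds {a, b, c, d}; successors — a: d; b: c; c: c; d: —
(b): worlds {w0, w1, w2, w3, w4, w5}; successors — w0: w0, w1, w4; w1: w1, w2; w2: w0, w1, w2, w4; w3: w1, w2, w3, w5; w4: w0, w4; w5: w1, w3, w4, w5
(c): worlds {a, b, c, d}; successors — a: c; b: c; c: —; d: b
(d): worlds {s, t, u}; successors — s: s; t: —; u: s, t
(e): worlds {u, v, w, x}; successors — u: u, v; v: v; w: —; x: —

This is the axiom for shift-reflexivity; its first-order frame correspondent is ∀x ∀y (Rxy → Ryy).
(a): fails — Rad but not Rdd.
(b): condition met.
(c): fails — Rdb but not Rbb.
(d): fails — Rut but not Rtt.
(e): condition met.

(b), (e)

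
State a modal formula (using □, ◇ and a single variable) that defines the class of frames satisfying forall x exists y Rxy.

The condition is seriality. The D schema □ψ → ◇ψ defines it.
Suppose □ψ→◇ψ is valid. At any x set V(ψ)=W. Then □ψ at x, so ◇ψ at x, so x has a successor.

□ψ → ◇ψ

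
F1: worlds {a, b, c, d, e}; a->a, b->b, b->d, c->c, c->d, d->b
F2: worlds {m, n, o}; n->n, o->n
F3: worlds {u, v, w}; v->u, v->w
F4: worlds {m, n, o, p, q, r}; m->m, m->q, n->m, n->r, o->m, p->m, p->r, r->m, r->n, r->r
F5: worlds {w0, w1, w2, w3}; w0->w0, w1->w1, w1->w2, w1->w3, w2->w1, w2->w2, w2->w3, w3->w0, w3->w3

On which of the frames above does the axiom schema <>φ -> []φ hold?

The schema corresponds to partial functionality: forall x forall y forall z (Rxy & Rxz -> y = z).
F1: fails — b sees both b and d.
F2: satisfies the condition.
F3: fails — v sees both u and w.
F4: fails — m sees both m and q.
F5: fails — w1 sees both w1 and w2.

F2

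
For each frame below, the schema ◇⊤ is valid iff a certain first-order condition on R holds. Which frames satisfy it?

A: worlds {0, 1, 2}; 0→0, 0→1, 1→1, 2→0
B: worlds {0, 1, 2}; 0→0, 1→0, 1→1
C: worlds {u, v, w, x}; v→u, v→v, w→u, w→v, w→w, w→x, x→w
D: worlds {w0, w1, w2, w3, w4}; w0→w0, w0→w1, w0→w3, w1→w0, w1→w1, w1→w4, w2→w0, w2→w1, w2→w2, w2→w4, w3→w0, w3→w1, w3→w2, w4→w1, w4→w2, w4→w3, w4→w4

The schema corresponds to seriality: ∀x ∃y Rxy.
A: satisfies the condition.
B: fails — world 2 has no successor.
C: fails — world u has no successor.
D: satisfies the condition.
Valid on: A, D.

A, D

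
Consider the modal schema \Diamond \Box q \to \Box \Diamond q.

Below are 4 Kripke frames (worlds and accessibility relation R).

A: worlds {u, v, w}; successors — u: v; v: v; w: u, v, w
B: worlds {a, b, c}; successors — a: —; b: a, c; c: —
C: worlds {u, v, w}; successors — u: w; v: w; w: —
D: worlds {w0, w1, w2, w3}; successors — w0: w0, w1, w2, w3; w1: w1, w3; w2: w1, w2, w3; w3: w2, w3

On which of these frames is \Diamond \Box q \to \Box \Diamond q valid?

The schema corresponds to convergence: \forall x \forall y \forall z (Rxy \wedge Rxz \to \exists w (Ryw \wedge Rzw)).
A: holds.
B: fails — Rba and Rba but a and a have no common successor.
C: fails — Ruw and Ruw but w and w have no common successor.
D: holds.
Valid on: A, D.

A, D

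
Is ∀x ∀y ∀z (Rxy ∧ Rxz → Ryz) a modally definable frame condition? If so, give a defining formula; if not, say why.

Yes: it is the Euclidean property, defined by the 5 schema ◇r → □◇r.
Suppose ◇r→□◇r is valid. Take Rxy, Rxz and set V(r)={y}. Then ◇r at x, so □◇r at x, so ◇r at z, so some w with Rzw has r; w=y, i.e. Rzy. By symmetry of the argument, Ryz.

Yes, by ◇r → □◇r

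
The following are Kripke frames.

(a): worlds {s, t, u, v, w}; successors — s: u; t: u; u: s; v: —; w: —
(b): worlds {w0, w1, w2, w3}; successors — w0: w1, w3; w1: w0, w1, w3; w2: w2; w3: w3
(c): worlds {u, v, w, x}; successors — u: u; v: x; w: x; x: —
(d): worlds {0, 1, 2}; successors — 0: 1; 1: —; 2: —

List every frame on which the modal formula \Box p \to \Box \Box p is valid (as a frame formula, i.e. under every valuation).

Frame correspondent (Sahlqvist): \forall x \forall y \forall z (Rxy \wedge Ryz \to Rxz) — i.e. transitivity.
(a): fails — Rsu and Rus but not Rss.
(b): fails — Rw0w1 and Rw1w0 but not Rw0w0.
(c): satisfies the condition.
(d): satisfies the condition.
Valid on: (c), (d).

(c), (d)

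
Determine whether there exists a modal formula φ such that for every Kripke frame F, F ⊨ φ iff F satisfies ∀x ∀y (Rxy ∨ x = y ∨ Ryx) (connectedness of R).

No

If a class were modally definable it would be closed under disjoint unions (Goldblatt–Thomason).
Take 4 disjoint single-world reflexive frames: each is trivially connected, but their disjoint union has 4 worlds with no edge between distinct components, so it is not connected.
So the class is not modally definable.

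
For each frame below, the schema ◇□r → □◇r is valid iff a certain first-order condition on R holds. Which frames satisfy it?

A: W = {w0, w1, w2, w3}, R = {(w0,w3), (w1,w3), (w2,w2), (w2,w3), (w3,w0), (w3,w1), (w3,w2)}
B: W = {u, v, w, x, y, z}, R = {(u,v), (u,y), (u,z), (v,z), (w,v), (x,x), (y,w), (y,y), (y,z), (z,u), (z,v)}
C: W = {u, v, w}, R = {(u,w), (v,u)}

Frame correspondent (Sahlqvist): ∀x ∀y ∀z (Rxy ∧ Rxz → ∃w (Ryw ∧ Rzw)) — i.e. convergence.
A: holds.
B: fails — Ruv and Ruz but v and z have no common successor.
C: fails — Ruw and Ruw but w and w have no common successor.
Valid on: A.

A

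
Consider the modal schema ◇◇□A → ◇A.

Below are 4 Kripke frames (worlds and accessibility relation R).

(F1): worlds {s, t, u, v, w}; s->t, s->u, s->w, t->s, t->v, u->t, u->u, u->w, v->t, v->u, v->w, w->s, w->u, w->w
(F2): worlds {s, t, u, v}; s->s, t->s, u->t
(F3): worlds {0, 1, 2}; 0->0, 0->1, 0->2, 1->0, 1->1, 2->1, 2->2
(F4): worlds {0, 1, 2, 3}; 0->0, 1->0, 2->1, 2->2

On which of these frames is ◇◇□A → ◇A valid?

This is the axiom for a generalized confluence (Geach) condition; its first-order frame correspondent is ∀x ∀y (xR²y → ∃w (yRw ∧ xRw)).
(F1): fails — sR²t but no w* with tRw* and sRw*.
(F2): fails — uR²s but no w with sRw and uRw.
(F3): holds.
(F4): fails — 2R²0 but no w with 0Rw and 2Rw.

(F3)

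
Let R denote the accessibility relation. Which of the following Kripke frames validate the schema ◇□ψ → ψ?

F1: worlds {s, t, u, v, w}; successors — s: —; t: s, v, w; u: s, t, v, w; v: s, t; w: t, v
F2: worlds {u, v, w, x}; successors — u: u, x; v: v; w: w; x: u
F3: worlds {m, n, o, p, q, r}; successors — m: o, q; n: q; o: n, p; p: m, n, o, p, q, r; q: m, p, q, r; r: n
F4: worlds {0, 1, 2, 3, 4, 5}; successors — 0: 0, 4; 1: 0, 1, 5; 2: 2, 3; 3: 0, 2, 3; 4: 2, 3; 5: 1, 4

F2

Frame correspondent (Sahlqvist): ∀x ∀y (Rxy → Ryx) — i.e. symmetry.
F1: fails — Ruv but not Rvu.
F2: condition met.
F3: fails — Ron but not Rno.
F4: fails — R10 but not R01.
Valid on: F2.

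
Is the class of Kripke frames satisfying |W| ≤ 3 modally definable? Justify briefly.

If a class were modally definable it would be closed under disjoint unions (Goldblatt–Thomason).
Any modal formula valid on each of 4 disjoint one-world frames is valid on their disjoint union (validity is preserved under disjoint unions). Each one-world frame has |W|=1≤3, but the union has |W|=4.
So no modal formula (or set of formulas) defines exactly the |W|≤3 frames.

No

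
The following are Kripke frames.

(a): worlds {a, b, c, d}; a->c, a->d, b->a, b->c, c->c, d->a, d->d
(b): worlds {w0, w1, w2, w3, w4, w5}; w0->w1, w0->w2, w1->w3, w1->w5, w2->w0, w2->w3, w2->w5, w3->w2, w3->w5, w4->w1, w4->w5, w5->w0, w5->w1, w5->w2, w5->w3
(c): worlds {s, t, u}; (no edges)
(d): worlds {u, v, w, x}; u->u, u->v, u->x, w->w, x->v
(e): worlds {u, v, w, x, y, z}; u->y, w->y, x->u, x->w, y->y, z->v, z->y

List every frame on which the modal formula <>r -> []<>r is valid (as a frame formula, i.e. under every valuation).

(c)

This is the axiom for the Euclidean property; its first-order frame correspondent is forall x forall y forall z (Rxy & Rxz -> Ryz).
(a): fails — Rac and Rad but not Rcd.
(b): fails — Rw0w1 and Rw0w1 but not Rw1w1.
(c): ✓.
(d): fails — Ruv and Ruv but not Rvv.
(e): fails — Rxw and Rxw but not Rww.
Valid on: (c).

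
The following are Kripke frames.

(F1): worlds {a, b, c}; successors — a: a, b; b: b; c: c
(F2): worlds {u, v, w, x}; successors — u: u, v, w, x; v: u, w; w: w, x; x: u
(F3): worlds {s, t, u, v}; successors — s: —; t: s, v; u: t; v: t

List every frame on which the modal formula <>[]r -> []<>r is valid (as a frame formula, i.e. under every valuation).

Frame correspondent (Sahlqvist): forall x forall y forall z (Rxy & Rxz -> exists w (Ryw & Rzw)) — i.e. convergence.
(F1): condition met.
(F2): fails — Ruw and Rux but w and x have no common successor.
(F3): fails — Rts and Rts but s and s have no common successor.

(F1)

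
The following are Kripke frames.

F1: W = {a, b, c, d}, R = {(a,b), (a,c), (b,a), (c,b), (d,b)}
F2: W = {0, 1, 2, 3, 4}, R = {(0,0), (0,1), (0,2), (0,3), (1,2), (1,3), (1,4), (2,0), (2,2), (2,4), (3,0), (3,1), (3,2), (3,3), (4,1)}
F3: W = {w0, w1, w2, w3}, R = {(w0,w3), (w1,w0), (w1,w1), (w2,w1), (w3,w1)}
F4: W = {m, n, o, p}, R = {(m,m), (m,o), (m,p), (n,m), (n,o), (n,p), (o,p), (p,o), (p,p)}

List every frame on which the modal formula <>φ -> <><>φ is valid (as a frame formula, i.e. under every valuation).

The schema corresponds to a generalized confluence (Geach) condition: forall x forall y (xRy -> exists w (y = w & x R^2 w)).
F1: fails — aRc but no w with c=w and aR²w.
F2: fails — 4R1 but no w with 1=w and 4R²w.
F3: fails — w0Rw3 but no w with w3=w and w0R²w.
F4: ✓.
Valid on: F4.

F4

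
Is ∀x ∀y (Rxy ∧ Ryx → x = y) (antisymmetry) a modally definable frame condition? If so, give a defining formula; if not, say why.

Modal frame validity is preserved under surjective bounded morphisms.
The 6-cycle (worlds w0,w1,w2,w3,w4,w5 with w0→w1→w2→w3→w4→w5→w0) is antisymmetric. Sending even-indexed worlds to a and odd-indexed worlds to b is a surjective bounded morphism onto the two-world frame with a↔b, which is not antisymmetric.
Hence antisymmetry is not modally definable.

No — not modally definable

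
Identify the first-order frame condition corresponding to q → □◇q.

Symmetry

Suppose q→□◇q is valid. Take Rxy and set V(q)={x}. Then q at x, so □◇q at x, so ◇q at y, so some z with Ryz has q; z=x, i.e. Ryx.
The converse is a direct semantic check.
Frame condition: ∀x ∀y (Rxy → Ryx).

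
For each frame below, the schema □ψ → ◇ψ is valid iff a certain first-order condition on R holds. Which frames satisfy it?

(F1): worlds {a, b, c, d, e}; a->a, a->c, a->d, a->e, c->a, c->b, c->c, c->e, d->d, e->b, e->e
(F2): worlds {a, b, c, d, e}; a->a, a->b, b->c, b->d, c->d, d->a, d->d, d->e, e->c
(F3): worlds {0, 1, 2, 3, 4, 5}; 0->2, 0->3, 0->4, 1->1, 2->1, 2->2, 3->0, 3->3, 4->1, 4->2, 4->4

Frame correspondent (Sahlqvist): ∀x ∃y Rxy — i.e. seriality.
(F1): fails — world b has no successor.
(F2): holds.
(F3): fails — world 5 has no successor.

(F2)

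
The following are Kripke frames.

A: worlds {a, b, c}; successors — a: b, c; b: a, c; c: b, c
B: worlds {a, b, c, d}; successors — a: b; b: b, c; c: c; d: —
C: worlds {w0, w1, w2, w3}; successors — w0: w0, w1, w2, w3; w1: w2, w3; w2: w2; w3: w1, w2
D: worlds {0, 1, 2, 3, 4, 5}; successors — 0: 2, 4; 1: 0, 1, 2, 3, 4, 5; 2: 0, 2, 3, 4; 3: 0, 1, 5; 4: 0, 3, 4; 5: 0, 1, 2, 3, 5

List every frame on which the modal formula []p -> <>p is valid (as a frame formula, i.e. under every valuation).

Frame correspondent (Sahlqvist): forall x exists y Rxy — i.e. seriality.
A: holds.
B: fails — world d has no successor.
C: holds.
D: holds.

A, C, D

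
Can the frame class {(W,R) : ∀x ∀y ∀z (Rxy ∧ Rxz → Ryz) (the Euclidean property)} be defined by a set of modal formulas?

Yes — defined by ◇p → □◇p

This is a Sahlqvist condition; the 5 axiom ◇p → □◇p defines it.
Suppose ◇p→□◇p is valid. Take Rxy, Rxz and set V(p)={y}. Then ◇p at x, so □◇p at x, so ◇p at z, so some w with Rzw has p; w=y, i.e. Rzy. By symmetry of the argument, Ryz.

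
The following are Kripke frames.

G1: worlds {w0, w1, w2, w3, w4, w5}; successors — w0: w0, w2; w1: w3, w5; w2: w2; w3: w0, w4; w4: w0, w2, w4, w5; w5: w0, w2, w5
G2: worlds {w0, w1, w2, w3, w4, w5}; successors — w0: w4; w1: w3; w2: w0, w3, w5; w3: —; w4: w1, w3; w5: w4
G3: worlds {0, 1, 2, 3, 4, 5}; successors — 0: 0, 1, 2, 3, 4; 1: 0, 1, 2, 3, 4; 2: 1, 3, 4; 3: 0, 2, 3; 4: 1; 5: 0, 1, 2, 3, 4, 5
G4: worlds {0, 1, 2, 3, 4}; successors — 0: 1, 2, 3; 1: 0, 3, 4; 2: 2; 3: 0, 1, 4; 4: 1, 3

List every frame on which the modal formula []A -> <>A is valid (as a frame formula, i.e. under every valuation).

G1, G3, G4

The schema corresponds to seriality: forall x exists y Rxy.
G1: satisfies the condition.
G2: fails — world w3 has no successor.
G3: satisfies the condition.
G4: satisfies the condition.
Valid on: G1, G3, G4.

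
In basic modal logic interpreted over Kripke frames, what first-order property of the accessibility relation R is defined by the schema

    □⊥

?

□⊥ is valid iff no world has any successor (otherwise □⊥ fails at any world with one).
The converse is a direct semantic check.
So the correspondent is emptiness of R.

Emptiness of R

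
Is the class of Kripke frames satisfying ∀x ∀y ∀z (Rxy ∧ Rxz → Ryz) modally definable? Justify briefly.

This is a Sahlqvist condition; the 5 axiom ◇r → □◇r defines it.
Suppose ◇r→□◇r is valid. Take Rxy, Rxz and set V(r)={y}. Then ◇r at x, so □◇r at x, so ◇r at z, so some w with Rzw has r; w=y, i.e. Rzy. By symmetry of the argument, Ryz.

Definable; ◇r → □◇r defines it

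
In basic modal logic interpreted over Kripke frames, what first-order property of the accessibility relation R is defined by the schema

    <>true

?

◇⊤ holds at w iff w has a successor, so frame-validity of ◇⊤ is exactly seriality. Equivalently via □A → ◇A:
Suppose □A→◇A is valid. At any x set V(A)=W. Then □A at x, so ◇A at x, so x has a successor.
The converse is a direct semantic check.
Frame condition: forall x exists y Rxy.

seriality: forall x exists y Rxy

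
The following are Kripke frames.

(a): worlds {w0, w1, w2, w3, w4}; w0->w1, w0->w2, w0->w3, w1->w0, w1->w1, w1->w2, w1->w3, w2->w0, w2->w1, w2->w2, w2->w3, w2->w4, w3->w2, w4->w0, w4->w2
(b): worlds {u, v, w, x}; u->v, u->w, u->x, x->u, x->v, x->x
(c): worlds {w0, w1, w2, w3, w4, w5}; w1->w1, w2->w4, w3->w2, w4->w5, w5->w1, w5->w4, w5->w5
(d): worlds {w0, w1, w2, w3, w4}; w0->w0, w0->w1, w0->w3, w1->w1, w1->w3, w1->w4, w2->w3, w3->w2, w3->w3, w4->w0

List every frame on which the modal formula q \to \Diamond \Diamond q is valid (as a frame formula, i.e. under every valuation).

This is the axiom for a generalized confluence (Geach) condition; its first-order frame correspondent is \forall x \exists w (x = w \wedge x R^2 w).
(a): ✓.
(b): fails — at v but no t with v=t and vR²t.
(c): fails — at w0 but no w with w0=w and w0R²w.
(d): fails — at w4 but no w with w4=w and w4R²w.

(a)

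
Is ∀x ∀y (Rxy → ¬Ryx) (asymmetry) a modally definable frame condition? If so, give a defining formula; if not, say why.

Modal frame validity is preserved under surjective bounded morphisms.
The 3-cycle (worlds w0,w1,w2 with w0→w1→w2→w0) is asymmetric. Mapping every world to a single reflexive point • is a surjective bounded morphism, and the reflexive point is not asymmetric (R•• but asymmetry requires ¬R••).
Hence asymmetry is not modally definable.

No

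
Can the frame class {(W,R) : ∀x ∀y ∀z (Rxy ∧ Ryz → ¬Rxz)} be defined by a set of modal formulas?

Any modally definable frame class is closed under surjective bounded morphisms.
The 3-cycle (worlds a,b,c with a→b→c→a) is intransitive. Mapping every world to a single reflexive point • is a surjective bounded morphism; the reflexive point is not intransitive (R••∧R•• but R••).
So the class is not modally definable.

Not definable by any modal formula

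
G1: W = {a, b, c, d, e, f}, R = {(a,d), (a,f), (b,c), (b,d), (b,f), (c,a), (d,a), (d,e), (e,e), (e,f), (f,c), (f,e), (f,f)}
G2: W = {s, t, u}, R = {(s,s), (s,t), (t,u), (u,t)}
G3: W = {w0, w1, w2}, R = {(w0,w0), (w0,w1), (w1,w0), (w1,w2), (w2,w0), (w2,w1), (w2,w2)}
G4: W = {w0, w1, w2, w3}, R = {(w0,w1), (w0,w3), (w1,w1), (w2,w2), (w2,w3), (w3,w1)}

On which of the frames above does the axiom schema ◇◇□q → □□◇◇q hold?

Frame correspondent (Sahlqvist): ∀x ∀y ∀z ((xR²y ∧ xR²z) → ∃w (yRw ∧ zR²w)) — i.e. a generalized confluence (Geach) condition.
G1: fails — aR²c, aR²c but no w with cRw and cR²w.
G2: fails — sR²s, sR²u but no w with sRw and uR²w.
G3: holds.
G4: fails — w2R²w2, w2R²w1 but no w with w2Rw and w1R²w.
Valid on: G3.

G3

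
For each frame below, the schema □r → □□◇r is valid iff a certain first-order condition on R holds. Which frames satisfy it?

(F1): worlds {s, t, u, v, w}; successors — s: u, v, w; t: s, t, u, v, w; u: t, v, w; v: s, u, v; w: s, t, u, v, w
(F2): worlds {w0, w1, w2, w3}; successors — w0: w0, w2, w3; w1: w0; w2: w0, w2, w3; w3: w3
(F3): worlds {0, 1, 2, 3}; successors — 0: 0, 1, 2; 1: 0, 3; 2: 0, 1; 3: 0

Frame correspondent (Sahlqvist): ∀x ∀z (xR²z → ∃w (xRw ∧ zRw)) — i.e. a generalized confluence (Geach) condition.
(F1): satisfies the condition.
(F2): fails — w1R²w3 but no w with w1Rw and w3Rw.
(F3): satisfies the condition.

(F1), (F3)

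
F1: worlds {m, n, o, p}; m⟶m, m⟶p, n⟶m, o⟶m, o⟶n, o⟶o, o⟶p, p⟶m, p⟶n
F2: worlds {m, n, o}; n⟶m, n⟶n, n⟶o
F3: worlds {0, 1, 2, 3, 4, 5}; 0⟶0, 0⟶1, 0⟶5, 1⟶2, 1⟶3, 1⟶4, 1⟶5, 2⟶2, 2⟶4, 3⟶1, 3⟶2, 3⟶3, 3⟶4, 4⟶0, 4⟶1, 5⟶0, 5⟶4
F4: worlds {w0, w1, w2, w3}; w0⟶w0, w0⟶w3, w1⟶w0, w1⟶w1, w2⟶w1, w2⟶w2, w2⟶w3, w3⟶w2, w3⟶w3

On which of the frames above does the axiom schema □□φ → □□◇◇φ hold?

F1, F3, F4

Frame correspondent (Sahlqvist): ∀x ∀z (xR²z → ∃w (xR²w ∧ zR²w)) — i.e. a generalized confluence (Geach) condition.
F1: satisfies the condition.
F2: fails — nR²m but no w with nR²w and mR²w.
F3: satisfies the condition.
F4: satisfies the condition.
Valid on: F1, F3, F4.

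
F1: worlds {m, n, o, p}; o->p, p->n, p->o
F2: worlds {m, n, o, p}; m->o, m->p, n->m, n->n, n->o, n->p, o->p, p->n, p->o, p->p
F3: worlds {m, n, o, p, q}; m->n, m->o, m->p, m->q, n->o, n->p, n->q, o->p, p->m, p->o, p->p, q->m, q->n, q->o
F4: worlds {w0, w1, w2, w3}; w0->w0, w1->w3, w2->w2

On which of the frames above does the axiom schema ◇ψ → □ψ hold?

This is the axiom for partial functionality; its first-order frame correspondent is ∀x ∀y ∀z (Rxy ∧ Rxz → y = z).
F1: fails — p sees both n and o.
F2: fails — m sees both o and p.
F3: fails — m sees both n and o.
F4: holds.
Valid on: F4.

F4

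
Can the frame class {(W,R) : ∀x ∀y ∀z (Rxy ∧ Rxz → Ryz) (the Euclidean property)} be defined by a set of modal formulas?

This is a Sahlqvist condition; the 5 axiom ◇q → □◇q defines it.
Suppose ◇q→□◇q is valid. Take Rxy, Rxz and set V(q)={y}. Then ◇q at x, so □◇q at x, so ◇q at z, so some w with Rzw has q; w=y, i.e. Rzy. By symmetry of the argument, Ryz.

Yes — defined by ◇q → □◇q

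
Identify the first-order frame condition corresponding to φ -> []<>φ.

symmetry

This is the B axiom.
Its frame correspondent is symmetry — forall x forall y (Rxy -> Ryx).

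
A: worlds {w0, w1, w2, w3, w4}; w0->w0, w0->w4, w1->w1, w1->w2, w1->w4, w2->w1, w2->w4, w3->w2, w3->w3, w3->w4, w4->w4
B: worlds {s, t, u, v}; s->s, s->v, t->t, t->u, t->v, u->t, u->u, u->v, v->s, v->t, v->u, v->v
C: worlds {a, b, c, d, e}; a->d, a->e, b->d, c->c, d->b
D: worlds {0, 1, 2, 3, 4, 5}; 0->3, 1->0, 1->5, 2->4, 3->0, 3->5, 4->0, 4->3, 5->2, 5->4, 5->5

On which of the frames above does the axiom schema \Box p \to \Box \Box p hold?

The schema corresponds to transitivity: \forall x \forall y \forall z (Rxy \wedge Ryz \to Rxz).
A: fails — Rw3w2 and Rw2w1 but not Rw3w1.
B: fails — Ruv and Rvs but not Rus.
C: fails — Rdb and Rbd but not Rdd.
D: fails — R10 and R03 but not R13.

none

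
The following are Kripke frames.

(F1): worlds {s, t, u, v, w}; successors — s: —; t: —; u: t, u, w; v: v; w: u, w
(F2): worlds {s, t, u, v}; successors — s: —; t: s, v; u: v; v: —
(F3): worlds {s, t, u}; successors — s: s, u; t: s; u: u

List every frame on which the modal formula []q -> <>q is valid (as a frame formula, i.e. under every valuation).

Frame correspondent (Sahlqvist): forall x exists y Rxy — i.e. seriality.
(F1): fails — world s has no successor.
(F2): fails — world s has no successor.
(F3): holds.
Valid on: (F3).

(F3)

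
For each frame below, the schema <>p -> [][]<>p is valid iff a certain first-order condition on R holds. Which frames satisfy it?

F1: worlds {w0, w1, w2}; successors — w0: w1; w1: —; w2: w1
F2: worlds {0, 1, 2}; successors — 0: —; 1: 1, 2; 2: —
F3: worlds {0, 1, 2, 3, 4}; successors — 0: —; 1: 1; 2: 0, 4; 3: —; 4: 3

F1

This is the axiom for a generalized confluence (Geach) condition; its first-order frame correspondent is forall x forall y forall z ((xRy & x R^2 z) -> exists w (y = w & zRw)).
F1: holds.
F2: fails — 1R1, 1R²2 but no w with 1=w and 2Rw.
F3: fails — 2R0, 2R²3 but no w with 0=w and 3Rw.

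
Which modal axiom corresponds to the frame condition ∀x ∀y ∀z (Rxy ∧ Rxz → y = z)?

◇r → □r

A defining formula is ◇r → □r (the CD axiom).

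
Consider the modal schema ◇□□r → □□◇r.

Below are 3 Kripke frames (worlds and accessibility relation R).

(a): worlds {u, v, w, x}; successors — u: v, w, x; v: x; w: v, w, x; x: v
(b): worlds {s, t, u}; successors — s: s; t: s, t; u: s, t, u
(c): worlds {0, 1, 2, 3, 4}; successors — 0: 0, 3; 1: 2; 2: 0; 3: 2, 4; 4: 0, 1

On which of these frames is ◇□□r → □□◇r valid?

(b)

This is the axiom for a generalized confluence (Geach) condition; its first-order frame correspondent is ∀x ∀y ∀z ((xRy ∧ xR²z) → ∃w (yR²w ∧ zRw)).
(a): fails — uRv, uR²v but no t with vR²t and vRt.
(b): ✓.
(c): fails — 0R3, 0R²3 but no w with 3R²w and 3Rw.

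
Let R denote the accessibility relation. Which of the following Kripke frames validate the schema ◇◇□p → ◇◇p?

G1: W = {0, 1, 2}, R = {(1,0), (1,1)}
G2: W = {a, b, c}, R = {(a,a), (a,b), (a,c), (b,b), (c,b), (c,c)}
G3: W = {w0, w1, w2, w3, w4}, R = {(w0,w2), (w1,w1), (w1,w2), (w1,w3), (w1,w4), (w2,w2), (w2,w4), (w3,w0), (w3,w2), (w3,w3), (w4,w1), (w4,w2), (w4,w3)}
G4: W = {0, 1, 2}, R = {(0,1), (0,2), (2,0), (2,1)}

Frame correspondent (Sahlqvist): ∀x ∀y (xR²y → ∃w (yRw ∧ xR²w)) — i.e. a generalized confluence (Geach) condition.
G1: fails — 1R²0 but no w with 0Rw and 1R²w.
G2: ✓.
G3: ✓.
G4: fails — 0R²1 but no w with 1Rw and 0R²w.
Valid on: G2, G3.

G2, G3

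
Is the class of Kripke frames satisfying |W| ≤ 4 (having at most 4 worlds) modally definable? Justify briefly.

Any modally definable frame class is closed under disjoint unions.
Any modal formula valid on each of 5 disjoint one-world frames is valid on their disjoint union (validity is preserved under disjoint unions). Each one-world frame has |W|=1≤4, but the union has |W|=5.
So no modal formula (or set of formulas) defines exactly the |W|≤4 frames.

No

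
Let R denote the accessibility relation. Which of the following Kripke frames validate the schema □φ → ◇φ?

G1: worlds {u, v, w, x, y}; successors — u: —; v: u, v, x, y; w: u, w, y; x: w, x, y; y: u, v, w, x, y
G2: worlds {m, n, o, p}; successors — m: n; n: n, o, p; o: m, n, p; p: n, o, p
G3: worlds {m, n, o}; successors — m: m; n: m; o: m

The schema corresponds to seriality: ∀x ∃y Rxy.
G1: fails — world u has no successor.
G2: condition met.
G3: condition met.
Valid on: G2, G3.

G2, G3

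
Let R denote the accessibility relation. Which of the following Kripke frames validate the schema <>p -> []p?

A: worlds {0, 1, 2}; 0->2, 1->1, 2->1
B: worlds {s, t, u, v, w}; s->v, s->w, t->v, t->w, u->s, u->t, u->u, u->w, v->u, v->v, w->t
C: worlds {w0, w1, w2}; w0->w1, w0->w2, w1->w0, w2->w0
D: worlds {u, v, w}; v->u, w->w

A, D

Frame correspondent (Sahlqvist): forall x forall y forall z (Rxy & Rxz -> y = z) — i.e. partial functionality.
A: condition met.
B: fails — s sees both v and w.
C: fails — w0 sees both w1 and w2.
D: condition met.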